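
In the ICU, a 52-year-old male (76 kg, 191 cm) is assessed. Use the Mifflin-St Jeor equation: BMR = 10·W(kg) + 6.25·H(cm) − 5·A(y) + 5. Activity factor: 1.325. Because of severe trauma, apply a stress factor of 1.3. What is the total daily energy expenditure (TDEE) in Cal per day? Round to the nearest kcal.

2926 Cal per day

Mifflin-St Jeor (male): BMR = 10(76) + 6.25(191) − 5(52) + 5 = 760 + 1193.75 − 260 + 5 = 1698.75 kcal/day.
TEE = BMR × activity factor = 1698.75 × 1.325 = 2250.8438 kcal/day.
Apply stress factor: 2250.8438 × 1.3 = 2926.0969 kcal/day.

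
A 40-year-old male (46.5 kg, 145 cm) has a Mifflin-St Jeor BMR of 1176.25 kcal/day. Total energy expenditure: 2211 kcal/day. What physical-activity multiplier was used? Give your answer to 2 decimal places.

Activity factor = TEE ÷ BMR = 2211 ÷ 1176.25 = 1.88.

1.88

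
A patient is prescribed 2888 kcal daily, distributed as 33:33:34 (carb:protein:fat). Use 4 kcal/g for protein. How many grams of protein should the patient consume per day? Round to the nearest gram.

238 g/day

Protein energy = 33% × 2888 = 953.04 kcal.
At 4 kcal/g: 953.04 ÷ 4 = 238.26 g.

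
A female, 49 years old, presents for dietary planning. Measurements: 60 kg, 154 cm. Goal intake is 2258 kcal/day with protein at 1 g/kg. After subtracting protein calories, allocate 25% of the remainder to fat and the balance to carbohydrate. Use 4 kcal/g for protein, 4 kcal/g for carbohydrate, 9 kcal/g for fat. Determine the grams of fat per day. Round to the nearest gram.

Protein = 1 × 60 = 60 g → 60 × 4 = 240 kcal.
Non-protein calories = 2258 − 240 = 2018 kcal.
Fat: 25% × 2018 = 504.5 kcal; carbohydrate: 1513.5 kcal.
Fat: 504.5 kcal ÷ 9 kcal/g = 56.0556 g.

56 g/day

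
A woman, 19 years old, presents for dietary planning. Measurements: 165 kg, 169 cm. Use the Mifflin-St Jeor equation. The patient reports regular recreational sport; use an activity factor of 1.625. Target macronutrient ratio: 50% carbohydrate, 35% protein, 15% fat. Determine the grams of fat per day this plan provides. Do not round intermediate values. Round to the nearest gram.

66 g/day

Mifflin-St Jeor (female): BMR = 10(165) + 6.25(169) − 5(19) − 161 = 1650 + 1056.25 − 95 − 161 = 2450.25 kcal/day.
TEE = 2450.25 × 1.625 = 3981.6563 kcal/day.
Fat energy = 15% × 3981.6563 = 597.2484 kcal.
Fat = 597.2484 ÷ 9 kcal/g = 66.3609 g.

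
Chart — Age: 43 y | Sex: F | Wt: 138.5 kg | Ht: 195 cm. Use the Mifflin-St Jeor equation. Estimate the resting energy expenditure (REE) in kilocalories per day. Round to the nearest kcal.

Mifflin-St Jeor (female): BMR = 10(138.5) + 6.25(195) − 5(43) − 161 = 1385 + 1218.75 − 215 − 161 = 2227.75 kcal/day.

2228 kilocalories per day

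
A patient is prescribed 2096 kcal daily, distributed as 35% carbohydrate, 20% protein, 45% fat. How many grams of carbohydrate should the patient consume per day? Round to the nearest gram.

183 g/day

Carbohydrate energy = 35% × 2096 = 733.6 kcal.
At 4 kcal/g: 733.6 ÷ 4 = 183.4 g.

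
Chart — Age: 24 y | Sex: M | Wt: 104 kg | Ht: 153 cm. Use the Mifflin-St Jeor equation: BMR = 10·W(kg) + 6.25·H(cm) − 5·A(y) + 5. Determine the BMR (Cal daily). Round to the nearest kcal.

1881 Cal daily

Mifflin-St Jeor (male): BMR = 10(104) + 6.25(153) − 5(24) + 5 = 1040 + 956.25 − 120 + 5 = 1881.25 kcal/day.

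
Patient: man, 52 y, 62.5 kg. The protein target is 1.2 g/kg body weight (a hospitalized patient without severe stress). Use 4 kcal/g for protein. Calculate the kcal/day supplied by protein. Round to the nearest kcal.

Protein = 1.2 g/kg × 62.5 kg = 75 g/day.
Protein energy = 75 g × 4 kcal/g = 300 kcal/day.

300 kcal/day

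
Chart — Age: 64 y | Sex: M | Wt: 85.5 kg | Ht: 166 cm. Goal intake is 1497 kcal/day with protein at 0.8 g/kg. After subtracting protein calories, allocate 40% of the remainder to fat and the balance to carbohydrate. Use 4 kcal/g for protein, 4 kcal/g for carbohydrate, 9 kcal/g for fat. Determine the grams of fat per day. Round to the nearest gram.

54 g/day

Protein = 0.8 × 85.5 = 68.4 g → 68.4 × 4 = 273.6 kcal.
Non-protein calories = 1497 − 273.6 = 1223.4 kcal.
Fat: 40% × 1223.4 = 489.36 kcal; carbohydrate: 734.04 kcal.
Fat: 489.36 kcal ÷ 9 kcal/g = 54.3733 g.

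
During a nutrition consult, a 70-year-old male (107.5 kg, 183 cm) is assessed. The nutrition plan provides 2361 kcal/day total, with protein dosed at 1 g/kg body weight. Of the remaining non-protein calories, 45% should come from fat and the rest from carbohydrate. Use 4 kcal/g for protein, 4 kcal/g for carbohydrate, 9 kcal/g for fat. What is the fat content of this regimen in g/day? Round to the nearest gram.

97 g/day

Protein = 1 × 107.5 = 107.5 g → 107.5 × 4 = 430 kcal.
Non-protein calories = 2361 − 430 = 1931 kcal.
Fat: 45% × 1931 = 868.95 kcal; carbohydrate: 1062.05 kcal.
Fat: 868.95 kcal ÷ 9 kcal/g = 96.55 g.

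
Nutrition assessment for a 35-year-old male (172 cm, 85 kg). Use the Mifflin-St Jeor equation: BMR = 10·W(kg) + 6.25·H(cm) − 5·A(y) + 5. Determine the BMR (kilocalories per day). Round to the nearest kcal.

1755 kilocalories per day

Mifflin-St Jeor (male): BMR = 10(85) + 6.25(172) − 5(35) + 5 = 850 + 1075 − 175 + 5 = 1755 kcal/day.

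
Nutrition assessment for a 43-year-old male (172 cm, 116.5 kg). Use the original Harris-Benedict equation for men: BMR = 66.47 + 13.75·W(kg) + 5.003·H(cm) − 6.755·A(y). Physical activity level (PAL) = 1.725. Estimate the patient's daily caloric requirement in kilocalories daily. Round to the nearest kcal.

Harris-Benedict: BMR = 66.47 + 13.75(116.5) + 5.003(172) − 6.755(43) = 2238.396 kcal/day.
TEE = BMR × activity factor = 2238.396 × 1.725 = 3861.2331 kcal/day.

3861 kilocalories daily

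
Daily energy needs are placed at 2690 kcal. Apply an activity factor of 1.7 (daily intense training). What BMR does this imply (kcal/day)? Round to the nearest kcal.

1582 kcal/day

BMR = TEE ÷ activity factor = 2690 ÷ 1.7 = 1582.3529 kcal/day.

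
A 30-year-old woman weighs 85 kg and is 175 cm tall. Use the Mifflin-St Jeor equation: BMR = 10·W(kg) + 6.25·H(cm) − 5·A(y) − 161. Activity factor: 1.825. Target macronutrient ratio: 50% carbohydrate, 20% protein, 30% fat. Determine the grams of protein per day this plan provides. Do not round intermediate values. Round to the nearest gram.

149 g/day

Mifflin-St Jeor (female): BMR = 10(85) + 6.25(175) − 5(30) − 161 = 850 + 1093.75 − 150 − 161 = 1632.75 kcal/day.
TEE = 1632.75 × 1.825 = 2979.7688 kcal/day.
Protein energy = 20% × 2979.7688 = 595.9538 kcal.
Protein = 595.9538 ÷ 4 kcal/g = 148.9884 g.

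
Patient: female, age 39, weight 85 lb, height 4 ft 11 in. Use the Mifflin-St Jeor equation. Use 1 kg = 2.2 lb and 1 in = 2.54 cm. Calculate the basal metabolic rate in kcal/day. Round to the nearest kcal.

Convert to metric: weight = 85 ÷ 2.2 = 38.6364 kg; height = (4×12 + 11) × 2.54 = 59 × 2.54 = 149.86 cm.
Mifflin-St Jeor (female): BMR = 10(38.6364) + 6.25(149.86) − 5(39) − 161 = 386.3636 + 936.625 − 195 − 161 = 966.9886 kcal/day.

967 kcal/day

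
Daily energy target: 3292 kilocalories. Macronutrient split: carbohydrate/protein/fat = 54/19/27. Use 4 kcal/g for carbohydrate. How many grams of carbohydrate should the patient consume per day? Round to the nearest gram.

Carbohydrate energy = 54% × 3292 = 1777.68 kcal.
At 4 kcal/g: 1777.68 ÷ 4 = 444.42 g.

444 g/day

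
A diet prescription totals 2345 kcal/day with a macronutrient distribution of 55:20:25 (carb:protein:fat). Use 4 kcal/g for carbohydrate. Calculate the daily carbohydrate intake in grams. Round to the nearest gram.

Carbohydrate energy = 55% × 2345 = 1289.75 kcal.
At 4 kcal/g: 1289.75 ÷ 4 = 322.4375 g.

322 g/day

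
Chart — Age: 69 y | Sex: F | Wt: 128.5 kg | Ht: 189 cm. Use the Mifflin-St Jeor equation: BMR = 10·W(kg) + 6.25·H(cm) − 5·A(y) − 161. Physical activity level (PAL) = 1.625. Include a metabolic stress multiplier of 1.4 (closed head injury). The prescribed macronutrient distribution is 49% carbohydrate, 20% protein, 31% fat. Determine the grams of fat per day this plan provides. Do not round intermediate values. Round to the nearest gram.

154 g/day

Mifflin-St Jeor (female): BMR = 10(128.5) + 6.25(189) − 5(69) − 161 = 1285 + 1181.25 − 345 − 161 = 1960.25 kcal/day.
TEE = 1960.25 × 1.625 = 3185.4063 kcal/day.
With stress factor 1.4: 3185.4063 × 1.4 = 4459.5688 kcal/day.
Fat energy = 31% × 4459.5688 = 1382.4663 kcal.
Fat = 1382.4663 ÷ 9 kcal/g = 153.6074 g.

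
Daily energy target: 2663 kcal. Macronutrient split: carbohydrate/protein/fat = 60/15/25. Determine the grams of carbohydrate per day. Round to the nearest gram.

Carbohydrate energy = 60% × 2663 = 1597.8 kcal.
At 4 kcal/g: 1597.8 ÷ 4 = 399.45 g.

399 g/day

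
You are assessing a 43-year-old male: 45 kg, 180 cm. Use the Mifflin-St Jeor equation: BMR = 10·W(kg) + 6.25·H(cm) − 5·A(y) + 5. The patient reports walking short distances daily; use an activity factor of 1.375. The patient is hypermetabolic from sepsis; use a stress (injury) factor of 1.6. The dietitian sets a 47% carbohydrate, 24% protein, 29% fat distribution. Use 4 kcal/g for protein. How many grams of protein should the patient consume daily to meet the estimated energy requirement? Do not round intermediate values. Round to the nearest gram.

Mifflin-St Jeor (male): BMR = 10(45) + 6.25(180) − 5(43) + 5 = 450 + 1125 − 215 + 5 = 1365 kcal/day.
TEE = 1365 × 1.375 = 1876.875 kcal/day.
With stress factor 1.6: 1876.875 × 1.6 = 3003 kcal/day.
Protein energy = 24% × 3003 = 720.72 kcal.
Protein = 720.72 ÷ 4 kcal/g = 180.18 g.

180 g/day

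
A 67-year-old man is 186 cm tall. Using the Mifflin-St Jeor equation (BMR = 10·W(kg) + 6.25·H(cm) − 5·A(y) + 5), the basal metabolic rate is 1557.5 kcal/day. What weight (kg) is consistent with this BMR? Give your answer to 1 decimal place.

72.5 kg

1557.5 = 10·W + 6.25(186) − 5(67) + 5
10·W = 1557.5 − 832.5 = 725, so W = 72.5 kg.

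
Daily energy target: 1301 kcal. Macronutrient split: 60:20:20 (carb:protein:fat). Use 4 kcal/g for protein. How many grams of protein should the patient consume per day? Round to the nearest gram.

65 g/day

Protein energy = 20% × 1301 = 260.2 kcal.
At 4 kcal/g: 260.2 ÷ 4 = 65.05 g.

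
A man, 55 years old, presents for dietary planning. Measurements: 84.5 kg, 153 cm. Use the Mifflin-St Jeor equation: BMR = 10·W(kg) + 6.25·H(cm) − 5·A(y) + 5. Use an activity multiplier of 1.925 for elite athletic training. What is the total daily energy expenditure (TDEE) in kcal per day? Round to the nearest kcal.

Mifflin-St Jeor (male): BMR = 10(84.5) + 6.25(153) − 5(55) + 5 = 845 + 956.25 − 275 + 5 = 1531.25 kcal/day.
TEE = BMR × activity factor = 1531.25 × 1.925 = 2947.6563 kcal/day.

2948 kcal per day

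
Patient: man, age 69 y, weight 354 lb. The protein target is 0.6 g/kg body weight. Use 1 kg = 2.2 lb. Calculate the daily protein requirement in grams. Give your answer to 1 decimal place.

96.5 g/day

Weight in kg = 354 ÷ 2.2 = 160.9091 kg.
Protein = 0.6 g/kg × 160.9091 kg = 96.5455 g/day.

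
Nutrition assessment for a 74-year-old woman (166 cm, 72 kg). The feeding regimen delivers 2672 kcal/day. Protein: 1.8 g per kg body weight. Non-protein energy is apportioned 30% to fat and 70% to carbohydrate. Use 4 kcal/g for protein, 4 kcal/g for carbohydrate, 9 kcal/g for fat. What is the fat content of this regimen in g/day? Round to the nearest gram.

72 g/day

Protein = 1.8 × 72 = 129.6 g → 129.6 × 4 = 518.4 kcal.
Non-protein calories = 2672 − 518.4 = 2153.6 kcal.
Fat: 30% × 2153.6 = 646.08 kcal; carbohydrate: 1507.52 kcal.
Fat: 646.08 kcal ÷ 9 kcal/g = 71.7867 g.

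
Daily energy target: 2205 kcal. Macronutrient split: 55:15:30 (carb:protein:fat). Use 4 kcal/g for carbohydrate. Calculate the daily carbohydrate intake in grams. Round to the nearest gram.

303 g/day

Carbohydrate energy = 55% × 2205 = 1212.75 kcal.
At 4 kcal/g: 1212.75 ÷ 4 = 303.1875 g.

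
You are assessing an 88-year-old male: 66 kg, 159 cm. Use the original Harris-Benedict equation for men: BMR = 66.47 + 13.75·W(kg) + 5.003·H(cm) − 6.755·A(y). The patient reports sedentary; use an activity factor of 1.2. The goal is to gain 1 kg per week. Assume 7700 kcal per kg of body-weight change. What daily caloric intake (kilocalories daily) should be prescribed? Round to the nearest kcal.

2510 kilocalories daily

Harris-Benedict: BMR = 66.47 + 13.75(66) + 5.003(159) − 6.755(88) = 1175.007 kcal/day.
TEE = 1175.007 × 1.2 = 1410.0084 kcal/day.
Required daily surplus = 1 × 7700 ÷ 7 = 1100 kcal/day.
Target intake = 1410.0084 + 1100 = 2510.0084 kcal/day.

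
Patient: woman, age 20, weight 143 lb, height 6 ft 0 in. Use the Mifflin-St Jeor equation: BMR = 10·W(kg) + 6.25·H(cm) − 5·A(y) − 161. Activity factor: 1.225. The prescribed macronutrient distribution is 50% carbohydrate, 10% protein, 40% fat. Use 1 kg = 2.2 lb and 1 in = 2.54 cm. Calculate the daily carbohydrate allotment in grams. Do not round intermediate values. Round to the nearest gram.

Convert to metric: weight = 143 ÷ 2.2 = 65 kg; height = (6×12 + 0) × 2.54 = 72 × 2.54 = 182.88 cm.
Mifflin-St Jeor (female): BMR = 10(65) + 6.25(182.88) − 5(20) − 161 = 650 + 1143 − 100 − 161 = 1532 kcal/day.
TEE = 1532 × 1.225 = 1876.7 kcal/day.
Carbohydrate energy = 50% × 1876.7 = 938.35 kcal.
Carbohydrate = 938.35 ÷ 4 kcal/g = 234.5875 g.

235 g/day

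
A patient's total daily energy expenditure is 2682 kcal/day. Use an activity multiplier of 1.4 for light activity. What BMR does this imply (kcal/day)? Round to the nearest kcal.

BMR = TEE ÷ activity factor = 2682 ÷ 1.4 = 1915.7143 kcal/day.

1916 kcal/day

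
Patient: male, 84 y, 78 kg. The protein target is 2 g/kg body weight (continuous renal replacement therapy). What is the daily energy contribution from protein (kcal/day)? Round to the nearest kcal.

Protein = 2 g/kg × 78 kg = 156 g/day.
Protein energy = 156 g × 4 kcal/g = 624 kcal/day.

624 kcal/day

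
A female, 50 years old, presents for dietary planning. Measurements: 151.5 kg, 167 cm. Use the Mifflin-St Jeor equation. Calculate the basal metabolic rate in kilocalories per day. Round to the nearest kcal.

2148 kilocalories per day

Mifflin-St Jeor (female): BMR = 10(151.5) + 6.25(167) − 5(50) − 161 = 1515 + 1043.75 − 250 − 161 = 2147.75 kcal/day.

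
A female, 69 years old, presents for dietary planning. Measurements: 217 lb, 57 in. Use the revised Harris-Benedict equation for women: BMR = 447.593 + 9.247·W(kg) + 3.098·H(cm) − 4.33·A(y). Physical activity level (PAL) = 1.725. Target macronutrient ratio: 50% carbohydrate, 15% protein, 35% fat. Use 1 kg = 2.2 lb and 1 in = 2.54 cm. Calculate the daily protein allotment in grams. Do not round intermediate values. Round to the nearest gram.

Convert to metric: weight = 217 ÷ 2.2 = 98.6364 kg; height = 57 × 2.54 = 144.78 cm.
Harris-Benedict: BMR = 447.593 + 9.247(98.6364) + 3.098(144.78) − 4.33(69) = 1509.4419 kcal/day.
TEE = 1509.4419 × 1.725 = 2603.7873 kcal/day.
Protein energy = 15% × 2603.7873 = 390.5681 kcal.
Protein = 390.5681 ÷ 4 kcal/g = 97.642 g.

98 g/day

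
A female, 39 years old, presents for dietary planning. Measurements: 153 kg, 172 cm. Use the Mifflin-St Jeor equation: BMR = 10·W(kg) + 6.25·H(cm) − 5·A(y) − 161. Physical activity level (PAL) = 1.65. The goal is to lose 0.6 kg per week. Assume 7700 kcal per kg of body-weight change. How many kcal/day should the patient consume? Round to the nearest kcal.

3051 kcal/day

Mifflin-St Jeor (female): BMR = 10(153) + 6.25(172) − 5(39) − 161 = 1530 + 1075 − 195 − 161 = 2249 kcal/day.
TEE = 2249 × 1.65 = 3710.85 kcal/day.
Required daily deficit = 0.6 × 7700 ÷ 7 = 660 kcal/day.
Target intake = 3710.85 − 660 = 3050.85 kcal/day.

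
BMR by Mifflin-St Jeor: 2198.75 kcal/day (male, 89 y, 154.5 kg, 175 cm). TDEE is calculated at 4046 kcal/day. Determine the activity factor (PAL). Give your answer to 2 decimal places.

Activity factor = TEE ÷ BMR = 4046 ÷ 2198.75 = 1.84.

1.84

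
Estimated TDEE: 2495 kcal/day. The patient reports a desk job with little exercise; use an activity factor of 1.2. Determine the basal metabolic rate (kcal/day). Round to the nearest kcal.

BMR = TEE ÷ activity factor = 2495 ÷ 1.2 = 2079.1667 kcal/day.

2079 kcal/day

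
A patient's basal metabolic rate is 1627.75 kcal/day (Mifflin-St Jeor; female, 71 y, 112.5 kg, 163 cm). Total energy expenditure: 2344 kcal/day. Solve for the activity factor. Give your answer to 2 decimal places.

1.44

Activity factor = TEE ÷ BMR = 2344 ÷ 1627.75 = 1.44.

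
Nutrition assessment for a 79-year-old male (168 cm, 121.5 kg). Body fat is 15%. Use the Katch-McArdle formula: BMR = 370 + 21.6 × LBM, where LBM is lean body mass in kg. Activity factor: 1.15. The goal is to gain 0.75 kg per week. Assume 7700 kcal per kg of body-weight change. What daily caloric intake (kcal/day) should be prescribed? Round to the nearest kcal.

LBM = 121.5 × (1 − 0.15) = 103.275 kg. Katch-McArdle: BMR = 370 + 21.6 × 103.275 = 2600.74 kcal/day.
TEE = 2600.74 × 1.15 = 2990.851 kcal/day.
Required daily surplus = 0.75 × 7700 ÷ 7 = 825 kcal/day.
Target intake = 2990.851 + 825 = 3815.851 kcal/day.

3816 kcal/day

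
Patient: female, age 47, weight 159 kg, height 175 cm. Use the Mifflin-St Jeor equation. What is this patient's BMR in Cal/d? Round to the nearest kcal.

Mifflin-St Jeor (female): BMR = 10(159) + 6.25(175) − 5(47) − 161 = 1590 + 1093.75 − 235 − 161 = 2287.75 kcal/day.

2288 Cal/d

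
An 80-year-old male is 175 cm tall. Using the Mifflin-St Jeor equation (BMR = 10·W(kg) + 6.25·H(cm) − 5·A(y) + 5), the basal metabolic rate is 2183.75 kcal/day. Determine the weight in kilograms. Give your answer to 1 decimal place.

2183.75 = 10·W + 6.25(175) − 5(80) + 5
10·W = 2183.75 − 698.75 = 1485, so W = 148.5 kg.

148.5 kg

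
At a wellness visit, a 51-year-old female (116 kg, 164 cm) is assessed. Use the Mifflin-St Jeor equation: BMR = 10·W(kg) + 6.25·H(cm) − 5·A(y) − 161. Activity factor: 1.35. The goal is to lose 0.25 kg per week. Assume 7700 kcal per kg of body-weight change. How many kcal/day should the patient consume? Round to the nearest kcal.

Mifflin-St Jeor (female): BMR = 10(116) + 6.25(164) − 5(51) − 161 = 1160 + 1025 − 255 − 161 = 1769 kcal/day.
TEE = 1769 × 1.35 = 2388.15 kcal/day.
Required daily deficit = 0.25 × 7700 ÷ 7 = 275 kcal/day.
Target intake = 2388.15 − 275 = 2113.15 kcal/day.

2113 kcal/day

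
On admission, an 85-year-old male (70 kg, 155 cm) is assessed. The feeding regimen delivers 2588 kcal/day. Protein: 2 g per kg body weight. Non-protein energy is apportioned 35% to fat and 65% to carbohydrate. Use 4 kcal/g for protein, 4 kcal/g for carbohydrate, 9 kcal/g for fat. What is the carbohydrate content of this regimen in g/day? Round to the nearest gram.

Protein = 2 × 70 = 140 g → 140 × 4 = 560 kcal.
Non-protein calories = 2588 − 560 = 2028 kcal.
Fat: 35% × 2028 = 709.8 kcal; carbohydrate: 1318.2 kcal.
Carbohydrate: 1318.2 kcal ÷ 4 kcal/g = 329.55 g.

330 g/day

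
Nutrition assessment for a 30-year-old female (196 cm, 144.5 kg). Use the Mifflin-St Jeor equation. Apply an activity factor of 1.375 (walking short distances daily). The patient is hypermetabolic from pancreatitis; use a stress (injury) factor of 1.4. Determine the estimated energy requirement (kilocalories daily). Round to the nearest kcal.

4541 kilocalories daily

Mifflin-St Jeor (female): BMR = 10(144.5) + 6.25(196) − 5(30) − 161 = 1445 + 1225 − 150 − 161 = 2359 kcal/day.
TEE = BMR × activity factor = 2359 × 1.375 = 3243.625 kcal/day.
Apply stress factor: 3243.625 × 1.4 = 4541.075 kcal/day.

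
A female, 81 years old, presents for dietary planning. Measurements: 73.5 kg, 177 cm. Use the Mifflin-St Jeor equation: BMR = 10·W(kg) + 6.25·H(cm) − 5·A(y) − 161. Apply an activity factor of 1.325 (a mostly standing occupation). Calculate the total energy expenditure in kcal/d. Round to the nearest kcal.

1690 kcal/d

Mifflin-St Jeor (female): BMR = 10(73.5) + 6.25(177) − 5(81) − 161 = 735 + 1106.25 − 405 − 161 = 1275.25 kcal/day.
TEE = BMR × activity factor = 1275.25 × 1.325 = 1689.7063 kcal/day.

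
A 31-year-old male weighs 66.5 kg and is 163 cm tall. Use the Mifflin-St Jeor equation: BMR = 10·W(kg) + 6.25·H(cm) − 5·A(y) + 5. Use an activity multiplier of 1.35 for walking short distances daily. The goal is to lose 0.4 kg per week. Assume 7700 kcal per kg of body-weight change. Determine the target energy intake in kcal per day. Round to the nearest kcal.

Mifflin-St Jeor (male): BMR = 10(66.5) + 6.25(163) − 5(31) + 5 = 665 + 1018.75 − 155 + 5 = 1533.75 kcal/day.
TEE = 1533.75 × 1.35 = 2070.5625 kcal/day.
Required daily deficit = 0.4 × 7700 ÷ 7 = 440 kcal/day.
Target intake = 2070.5625 − 440 = 1630.5625 kcal/day.

1631 kcal per day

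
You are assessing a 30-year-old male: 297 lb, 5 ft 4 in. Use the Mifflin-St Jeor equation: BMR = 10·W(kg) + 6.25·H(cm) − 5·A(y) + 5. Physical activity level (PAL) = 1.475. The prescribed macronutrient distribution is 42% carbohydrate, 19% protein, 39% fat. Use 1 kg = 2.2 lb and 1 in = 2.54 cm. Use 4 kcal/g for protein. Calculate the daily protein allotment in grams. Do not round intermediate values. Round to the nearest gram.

156 g/day

Convert to metric: weight = 297 ÷ 2.2 = 135 kg; height = (5×12 + 4) × 2.54 = 64 × 2.54 = 162.56 cm.
Mifflin-St Jeor (male): BMR = 10(135) + 6.25(162.56) − 5(30) + 5 = 1350 + 1016 − 150 + 5 = 2221 kcal/day.
TEE = 2221 × 1.475 = 3275.975 kcal/day.
Protein energy = 19% × 3275.975 = 622.4353 kcal.
Protein = 622.4353 ÷ 4 kcal/g = 155.6088 g.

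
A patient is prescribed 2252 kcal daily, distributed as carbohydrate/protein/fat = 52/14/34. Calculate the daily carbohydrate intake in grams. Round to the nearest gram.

Carbohydrate energy = 52% × 2252 = 1171.04 kcal.
At 4 kcal/g: 1171.04 ÷ 4 = 292.76 g.

293 g/day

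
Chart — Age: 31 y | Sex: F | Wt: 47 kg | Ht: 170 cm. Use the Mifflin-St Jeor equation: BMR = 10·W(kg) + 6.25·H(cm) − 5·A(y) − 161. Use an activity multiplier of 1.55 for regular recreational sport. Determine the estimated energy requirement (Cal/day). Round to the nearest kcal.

Mifflin-St Jeor (female): BMR = 10(47) + 6.25(170) − 5(31) − 161 = 470 + 1062.5 − 155 − 161 = 1216.5 kcal/day.
TEE = BMR × activity factor = 1216.5 × 1.55 = 1885.575 kcal/day.

1886 Cal/day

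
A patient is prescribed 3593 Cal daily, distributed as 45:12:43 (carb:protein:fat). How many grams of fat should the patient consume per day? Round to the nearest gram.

172 g/day

Fat energy = 43% × 3593 = 1544.99 kcal.
At 9 kcal/g: 1544.99 ÷ 9 = 171.6656 g.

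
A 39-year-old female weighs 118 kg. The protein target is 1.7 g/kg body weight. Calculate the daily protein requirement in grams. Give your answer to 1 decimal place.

200.6 g/day

Protein = 1.7 g/kg × 118 kg = 200.6 g/day.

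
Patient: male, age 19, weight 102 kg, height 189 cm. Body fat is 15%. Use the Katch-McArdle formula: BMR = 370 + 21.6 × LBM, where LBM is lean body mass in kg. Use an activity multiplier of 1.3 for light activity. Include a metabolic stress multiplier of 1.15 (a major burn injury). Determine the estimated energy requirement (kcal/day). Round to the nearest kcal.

LBM = 102 × (1 − 0.15) = 86.7 kg. Katch-McArdle: BMR = 370 + 21.6 × 86.7 = 2242.72 kcal/day.
TEE = BMR × activity factor = 2242.72 × 1.3 = 2915.536 kcal/day.
Apply stress factor: 2915.536 × 1.15 = 3352.8664 kcal/day.

3353 kcal/day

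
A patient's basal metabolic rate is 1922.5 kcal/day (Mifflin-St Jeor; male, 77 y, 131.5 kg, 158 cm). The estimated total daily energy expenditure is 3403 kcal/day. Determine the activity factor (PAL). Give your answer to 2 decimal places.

1.77

Activity factor = TEE ÷ BMR = 3403 ÷ 1922.5 = 1.77.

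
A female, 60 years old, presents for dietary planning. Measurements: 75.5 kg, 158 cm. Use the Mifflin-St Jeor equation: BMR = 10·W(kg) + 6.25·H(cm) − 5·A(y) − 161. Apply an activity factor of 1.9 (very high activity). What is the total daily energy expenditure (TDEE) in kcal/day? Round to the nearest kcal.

Mifflin-St Jeor (female): BMR = 10(75.5) + 6.25(158) − 5(60) − 161 = 755 + 987.5 − 300 − 161 = 1281.5 kcal/day.
TEE = BMR × activity factor = 1281.5 × 1.9 = 2434.85 kcal/day.

2435 kcal/day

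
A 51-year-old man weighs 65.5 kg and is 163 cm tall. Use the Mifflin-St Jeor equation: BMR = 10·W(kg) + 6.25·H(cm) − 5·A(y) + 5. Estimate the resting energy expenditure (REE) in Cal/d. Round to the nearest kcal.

1424 Cal/d

Mifflin-St Jeor (male): BMR = 10(65.5) + 6.25(163) − 5(51) + 5 = 655 + 1018.75 − 255 + 5 = 1423.75 kcal/day.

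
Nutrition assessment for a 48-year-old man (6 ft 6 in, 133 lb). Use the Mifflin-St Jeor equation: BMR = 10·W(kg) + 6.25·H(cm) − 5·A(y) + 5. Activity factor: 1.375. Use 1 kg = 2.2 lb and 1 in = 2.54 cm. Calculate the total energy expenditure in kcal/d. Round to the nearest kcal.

2211 kcal/d

Convert to metric: weight = 133 ÷ 2.2 = 60.4545 kg; height = (6×12 + 6) × 2.54 = 78 × 2.54 = 198.12 cm.
Mifflin-St Jeor (male): BMR = 10(60.4545) + 6.25(198.12) − 5(48) + 5 = 604.5455 + 1238.25 − 240 + 5 = 1607.7955 kcal/day.
TEE = BMR × activity factor = 1607.7955 × 1.375 = 2210.7187 kcal/day.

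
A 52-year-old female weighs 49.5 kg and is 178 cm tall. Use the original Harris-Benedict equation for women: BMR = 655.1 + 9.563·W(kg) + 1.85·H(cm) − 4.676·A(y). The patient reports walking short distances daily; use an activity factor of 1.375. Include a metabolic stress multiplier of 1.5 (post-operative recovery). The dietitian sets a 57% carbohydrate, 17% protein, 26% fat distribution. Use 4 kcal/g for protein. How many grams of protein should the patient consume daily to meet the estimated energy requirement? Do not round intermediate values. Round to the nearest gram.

Harris-Benedict: BMR = 655.1 + 9.563(49.5) + 1.85(178) − 4.676(52) = 1214.6165 kcal/day.
TEE = 1214.6165 × 1.375 = 1670.0977 kcal/day.
With stress factor 1.5: 1670.0977 × 1.5 = 2505.1465 kcal/day.
Protein energy = 17% × 2505.1465 = 425.8749 kcal.
Protein = 425.8749 ÷ 4 kcal/g = 106.4687 g.

106 g/day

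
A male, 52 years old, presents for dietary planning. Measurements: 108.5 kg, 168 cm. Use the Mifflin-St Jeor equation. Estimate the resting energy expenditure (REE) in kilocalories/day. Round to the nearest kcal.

1880 kilocalories/day

Mifflin-St Jeor (male): BMR = 10(108.5) + 6.25(168) − 5(52) + 5 = 1085 + 1050 − 260 + 5 = 1880 kcal/day.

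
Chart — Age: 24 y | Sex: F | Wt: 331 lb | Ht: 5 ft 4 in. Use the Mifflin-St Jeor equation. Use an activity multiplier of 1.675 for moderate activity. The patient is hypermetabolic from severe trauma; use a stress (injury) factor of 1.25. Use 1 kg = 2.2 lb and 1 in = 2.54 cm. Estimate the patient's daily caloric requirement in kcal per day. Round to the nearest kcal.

4689 kcal per day

Convert to metric: weight = 331 ÷ 2.2 = 150.4545 kg; height = (5×12 + 4) × 2.54 = 64 × 2.54 = 162.56 cm.
Mifflin-St Jeor (female): BMR = 10(150.4545) + 6.25(162.56) − 5(24) − 161 = 1504.5455 + 1016 − 120 − 161 = 2239.5455 kcal/day.
TEE = BMR × activity factor = 2239.5455 × 1.675 = 3751.2386 kcal/day.
Apply stress factor: 3751.2386 × 1.25 = 4689.0483 kcal/day.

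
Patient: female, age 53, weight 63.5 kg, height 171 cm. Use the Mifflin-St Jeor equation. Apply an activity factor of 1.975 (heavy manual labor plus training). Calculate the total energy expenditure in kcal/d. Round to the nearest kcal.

Mifflin-St Jeor (female): BMR = 10(63.5) + 6.25(171) − 5(53) − 161 = 635 + 1068.75 − 265 − 161 = 1277.75 kcal/day.
TEE = BMR × activity factor = 1277.75 × 1.975 = 2523.5563 kcal/day.

2524 kcal/d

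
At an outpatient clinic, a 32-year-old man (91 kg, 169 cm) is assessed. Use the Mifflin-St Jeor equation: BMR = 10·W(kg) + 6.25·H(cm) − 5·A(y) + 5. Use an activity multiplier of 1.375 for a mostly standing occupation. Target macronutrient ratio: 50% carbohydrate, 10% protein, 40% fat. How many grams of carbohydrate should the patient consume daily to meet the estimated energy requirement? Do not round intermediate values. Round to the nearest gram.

311 g/day

Mifflin-St Jeor (male): BMR = 10(91) + 6.25(169) − 5(32) + 5 = 910 + 1056.25 − 160 + 5 = 1811.25 kcal/day.
TEE = 1811.25 × 1.375 = 2490.4688 kcal/day.
Carbohydrate energy = 50% × 2490.4688 = 1245.2344 kcal.
Carbohydrate = 1245.2344 ÷ 4 kcal/g = 311.3086 g.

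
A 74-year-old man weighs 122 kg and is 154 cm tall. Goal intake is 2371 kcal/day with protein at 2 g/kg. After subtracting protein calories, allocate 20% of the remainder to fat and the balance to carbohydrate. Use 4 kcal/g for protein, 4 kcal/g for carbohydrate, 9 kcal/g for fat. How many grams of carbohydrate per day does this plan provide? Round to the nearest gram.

Protein = 2 × 122 = 244 g → 244 × 4 = 976 kcal.
Non-protein calories = 2371 − 976 = 1395 kcal.
Fat: 20% × 1395 = 279 kcal; carbohydrate: 1116 kcal.
Carbohydrate: 1116 kcal ÷ 4 kcal/g = 279 g.

279 g/day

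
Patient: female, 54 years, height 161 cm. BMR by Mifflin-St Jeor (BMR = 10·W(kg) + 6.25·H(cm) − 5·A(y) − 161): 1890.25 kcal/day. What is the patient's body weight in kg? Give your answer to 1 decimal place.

1890.25 = 10·W + 6.25(161) − 5(54) − 161
10·W = 1890.25 − 575.25 = 1315, so W = 131.5 kg.

131.5 kg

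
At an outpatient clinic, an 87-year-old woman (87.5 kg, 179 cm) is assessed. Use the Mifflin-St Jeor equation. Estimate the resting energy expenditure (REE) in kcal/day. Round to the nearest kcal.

Mifflin-St Jeor (female): BMR = 10(87.5) + 6.25(179) − 5(87) − 161 = 875 + 1118.75 − 435 − 161 = 1397.75 kcal/day.

1398 kcal/day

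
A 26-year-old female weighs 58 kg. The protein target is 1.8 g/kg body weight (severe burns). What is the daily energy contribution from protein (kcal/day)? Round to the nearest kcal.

418 kcal/day

Protein = 1.8 g/kg × 58 kg = 104.4 g/day.
Protein energy = 104.4 g × 4 kcal/g = 417.6 kcal/day.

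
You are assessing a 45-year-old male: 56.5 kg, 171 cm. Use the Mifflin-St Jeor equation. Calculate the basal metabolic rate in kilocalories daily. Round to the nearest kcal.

1414 kilocalories daily

Mifflin-St Jeor (male): BMR = 10(56.5) + 6.25(171) − 5(45) + 5 = 565 + 1068.75 − 225 + 5 = 1413.75 kcal/day.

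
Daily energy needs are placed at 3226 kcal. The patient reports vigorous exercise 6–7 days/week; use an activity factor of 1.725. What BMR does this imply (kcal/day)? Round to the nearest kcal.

BMR = TEE ÷ activity factor = 3226 ÷ 1.725 = 1870.1449 kcal/day.

1870 kcal/day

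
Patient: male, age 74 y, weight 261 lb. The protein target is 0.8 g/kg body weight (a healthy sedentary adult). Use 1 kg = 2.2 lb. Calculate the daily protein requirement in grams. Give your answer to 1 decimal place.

94.9 g/day

Weight in kg = 261 ÷ 2.2 = 118.6364 kg.
Protein = 0.8 g/kg × 118.6364 kg = 94.9091 g/day.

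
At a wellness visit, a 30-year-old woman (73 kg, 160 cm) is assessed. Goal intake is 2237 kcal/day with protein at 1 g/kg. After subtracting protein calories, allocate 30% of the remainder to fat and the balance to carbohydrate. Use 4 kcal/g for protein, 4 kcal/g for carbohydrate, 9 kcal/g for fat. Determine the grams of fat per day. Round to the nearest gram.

Protein = 1 × 73 = 73 g → 73 × 4 = 292 kcal.
Non-protein calories = 2237 − 292 = 1945 kcal.
Fat: 30% × 1945 = 583.5 kcal; carbohydrate: 1361.5 kcal.
Fat: 583.5 kcal ÷ 9 kcal/g = 64.8333 g.

65 g/day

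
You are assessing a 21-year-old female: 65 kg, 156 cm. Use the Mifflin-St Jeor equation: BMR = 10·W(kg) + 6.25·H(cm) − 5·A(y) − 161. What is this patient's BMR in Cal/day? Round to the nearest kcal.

Mifflin-St Jeor (female): BMR = 10(65) + 6.25(156) − 5(21) − 161 = 650 + 975 − 105 − 161 = 1359 kcal/day.

1359 Cal/day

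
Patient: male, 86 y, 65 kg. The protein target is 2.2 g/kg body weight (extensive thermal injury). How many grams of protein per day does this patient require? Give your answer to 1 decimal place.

143.0 g/day

Protein = 2.2 g/kg × 65 kg = 143 g/day.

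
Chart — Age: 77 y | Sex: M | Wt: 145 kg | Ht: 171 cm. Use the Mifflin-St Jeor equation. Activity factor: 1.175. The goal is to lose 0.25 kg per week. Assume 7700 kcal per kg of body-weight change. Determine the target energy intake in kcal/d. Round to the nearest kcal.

2238 kcal/d

Mifflin-St Jeor (male): BMR = 10(145) + 6.25(171) − 5(77) + 5 = 1450 + 1068.75 − 385 + 5 = 2138.75 kcal/day.
TEE = 2138.75 × 1.175 = 2513.0313 kcal/day.
Required daily deficit = 0.25 × 7700 ÷ 7 = 275 kcal/day.
Target intake = 2513.0313 − 275 = 2238.0313 kcal/day.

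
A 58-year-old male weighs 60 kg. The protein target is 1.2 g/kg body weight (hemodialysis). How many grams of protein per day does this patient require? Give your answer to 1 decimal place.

72.0 g/day

Protein = 1.2 g/kg × 60 kg = 72 g/day.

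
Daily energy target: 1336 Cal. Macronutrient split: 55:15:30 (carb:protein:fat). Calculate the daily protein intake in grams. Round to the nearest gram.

50 g/day

Protein energy = 15% × 1336 = 200.4 kcal.
At 4 kcal/g: 200.4 ÷ 4 = 50.1 g.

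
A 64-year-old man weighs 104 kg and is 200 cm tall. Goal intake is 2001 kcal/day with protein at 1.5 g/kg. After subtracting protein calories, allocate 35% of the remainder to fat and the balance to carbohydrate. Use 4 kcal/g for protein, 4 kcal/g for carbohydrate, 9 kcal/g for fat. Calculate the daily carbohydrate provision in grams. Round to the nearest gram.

Protein = 1.5 × 104 = 156 g → 156 × 4 = 624 kcal.
Non-protein calories = 2001 − 624 = 1377 kcal.
Fat: 35% × 1377 = 481.95 kcal; carbohydrate: 895.05 kcal.
Carbohydrate: 895.05 kcal ÷ 4 kcal/g = 223.7625 g.

224 g/day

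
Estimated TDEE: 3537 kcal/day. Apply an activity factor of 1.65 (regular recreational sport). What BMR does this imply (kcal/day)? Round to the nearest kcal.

BMR = TEE ÷ activity factor = 3537 ÷ 1.65 = 2143.6364 kcal/day.

2144 kcal/day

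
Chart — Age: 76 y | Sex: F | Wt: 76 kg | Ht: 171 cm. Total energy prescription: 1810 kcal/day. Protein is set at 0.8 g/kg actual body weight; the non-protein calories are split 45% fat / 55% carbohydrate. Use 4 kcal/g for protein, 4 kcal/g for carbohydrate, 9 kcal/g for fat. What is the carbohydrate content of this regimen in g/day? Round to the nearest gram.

Protein = 0.8 × 76 = 60.8 g → 60.8 × 4 = 243.2 kcal.
Non-protein calories = 1810 − 243.2 = 1566.8 kcal.
Fat: 45% × 1566.8 = 705.06 kcal; carbohydrate: 861.74 kcal.
Carbohydrate: 861.74 kcal ÷ 4 kcal/g = 215.435 g.

215 g/day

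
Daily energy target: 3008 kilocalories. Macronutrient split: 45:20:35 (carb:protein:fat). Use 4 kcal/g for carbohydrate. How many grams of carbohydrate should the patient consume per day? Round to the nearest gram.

Carbohydrate energy = 45% × 3008 = 1353.6 kcal.
At 4 kcal/g: 1353.6 ÷ 4 = 338.4 g.

338 g/day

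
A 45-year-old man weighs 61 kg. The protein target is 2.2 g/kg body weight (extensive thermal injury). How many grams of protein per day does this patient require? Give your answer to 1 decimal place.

134.2 g/day

Protein = 2.2 g/kg × 61 kg = 134.2 g/day.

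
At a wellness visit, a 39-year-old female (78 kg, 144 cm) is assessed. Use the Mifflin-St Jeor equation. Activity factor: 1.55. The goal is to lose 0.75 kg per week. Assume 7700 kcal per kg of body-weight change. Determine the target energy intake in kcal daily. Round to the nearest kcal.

Mifflin-St Jeor (female): BMR = 10(78) + 6.25(144) − 5(39) − 161 = 780 + 900 − 195 − 161 = 1324 kcal/day.
TEE = 1324 × 1.55 = 2052.2 kcal/day.
Required daily deficit = 0.75 × 7700 ÷ 7 = 825 kcal/day.
Target intake = 2052.2 − 825 = 1227.2 kcal/day.

1227 kcal daily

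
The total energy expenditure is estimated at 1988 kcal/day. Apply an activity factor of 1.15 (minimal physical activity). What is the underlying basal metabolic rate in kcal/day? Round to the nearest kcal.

BMR = TEE ÷ activity factor = 1988 ÷ 1.15 = 1728.6957 kcal/day.

1729 kcal/day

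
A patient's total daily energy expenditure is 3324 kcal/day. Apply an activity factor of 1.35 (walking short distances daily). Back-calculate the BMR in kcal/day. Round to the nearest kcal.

2462 kcal/day

BMR = TEE ÷ activity factor = 3324 ÷ 1.35 = 2462.2222 kcal/day.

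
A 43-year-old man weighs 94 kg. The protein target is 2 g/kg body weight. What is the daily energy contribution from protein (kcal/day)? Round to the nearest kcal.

752 kcal/day

Protein = 2 g/kg × 94 kg = 188 g/day.
Protein energy = 188 g × 4 kcal/g = 752 kcal/day.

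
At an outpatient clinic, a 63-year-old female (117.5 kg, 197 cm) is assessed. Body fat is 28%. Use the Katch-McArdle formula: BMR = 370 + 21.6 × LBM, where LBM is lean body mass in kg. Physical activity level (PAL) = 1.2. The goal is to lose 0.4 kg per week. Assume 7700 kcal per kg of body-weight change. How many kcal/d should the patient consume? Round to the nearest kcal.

2197 kcal/d

LBM = 117.5 × (1 − 0.28) = 84.6 kg. Katch-McArdle: BMR = 370 + 21.6 × 84.6 = 2197.36 kcal/day.
TEE = 2197.36 × 1.2 = 2636.832 kcal/day.
Required daily deficit = 0.4 × 7700 ÷ 7 = 440 kcal/day.
Target intake = 2636.832 − 440 = 2196.832 kcal/day.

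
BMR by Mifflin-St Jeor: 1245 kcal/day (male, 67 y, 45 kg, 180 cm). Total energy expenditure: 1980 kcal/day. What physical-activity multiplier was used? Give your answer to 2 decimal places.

1.59

Activity factor = TEE ÷ BMR = 1980 ÷ 1245 = 1.59.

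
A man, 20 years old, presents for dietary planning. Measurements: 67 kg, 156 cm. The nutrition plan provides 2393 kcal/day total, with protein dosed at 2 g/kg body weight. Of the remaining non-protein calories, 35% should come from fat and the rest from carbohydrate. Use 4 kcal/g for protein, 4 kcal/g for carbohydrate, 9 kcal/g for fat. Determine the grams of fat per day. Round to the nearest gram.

72 g/day

Protein = 2 × 67 = 134 g → 134 × 4 = 536 kcal.
Non-protein calories = 2393 − 536 = 1857 kcal.
Fat: 35% × 1857 = 649.95 kcal; carbohydrate: 1207.05 kcal.
Fat: 649.95 kcal ÷ 9 kcal/g = 72.2167 g.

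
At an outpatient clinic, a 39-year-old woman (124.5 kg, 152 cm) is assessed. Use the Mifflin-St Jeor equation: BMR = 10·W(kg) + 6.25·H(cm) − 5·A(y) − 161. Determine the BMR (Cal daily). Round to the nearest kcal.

1839 Cal daily

Mifflin-St Jeor (female): BMR = 10(124.5) + 6.25(152) − 5(39) − 161 = 1245 + 950 − 195 − 161 = 1839 kcal/day.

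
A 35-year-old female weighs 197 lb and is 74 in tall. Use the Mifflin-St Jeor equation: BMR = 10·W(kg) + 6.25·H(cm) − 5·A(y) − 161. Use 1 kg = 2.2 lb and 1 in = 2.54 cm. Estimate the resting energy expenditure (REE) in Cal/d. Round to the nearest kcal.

Convert to metric: weight = 197 ÷ 2.2 = 89.5455 kg; height = 74 × 2.54 = 187.96 cm.
Mifflin-St Jeor (female): BMR = 10(89.5455) + 6.25(187.96) − 5(35) − 161 = 895.4545 + 1174.75 − 175 − 161 = 1734.2045 kcal/day.

1734 Cal/d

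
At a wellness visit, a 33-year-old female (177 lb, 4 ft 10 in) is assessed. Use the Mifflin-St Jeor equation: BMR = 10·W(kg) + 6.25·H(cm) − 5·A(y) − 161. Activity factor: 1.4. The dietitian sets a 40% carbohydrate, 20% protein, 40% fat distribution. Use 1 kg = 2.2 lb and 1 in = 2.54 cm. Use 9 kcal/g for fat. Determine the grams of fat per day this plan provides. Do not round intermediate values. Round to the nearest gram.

Convert to metric: weight = 177 ÷ 2.2 = 80.4545 kg; height = (4×12 + 10) × 2.54 = 58 × 2.54 = 147.32 cm.
Mifflin-St Jeor (female): BMR = 10(80.4545) + 6.25(147.32) − 5(33) − 161 = 804.5455 + 920.75 − 165 − 161 = 1399.2955 kcal/day.
TEE = 1399.2955 × 1.4 = 1959.0136 kcal/day.
Fat energy = 40% × 1959.0136 = 783.6055 kcal.
Fat = 783.6055 ÷ 9 kcal/g = 87.0673 g.

87 g/day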